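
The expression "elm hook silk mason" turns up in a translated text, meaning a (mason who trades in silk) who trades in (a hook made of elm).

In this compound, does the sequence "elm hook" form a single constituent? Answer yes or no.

yes

The paraphrase groups the words so that "elm hook" is one unit: it corresponds to a single parenthesized sub-phrase.
The full structure is [[elm hook] [silk mason]], in which [elm hook] is a constituent.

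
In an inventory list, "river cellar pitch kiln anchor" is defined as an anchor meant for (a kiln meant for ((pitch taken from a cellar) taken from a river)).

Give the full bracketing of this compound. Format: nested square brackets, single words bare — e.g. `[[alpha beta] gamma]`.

[[[river [cellar pitch]] kiln] anchor]

Whole compound: head "anchor", modifier "river cellar pitch kiln".
Within "river cellar pitch kiln", the head is "kiln" and the modifier is "river cellar pitch".
Within "river cellar pitch", the head is "pitch" (specifically "cellar pitch") and the modifier is "river".
Within "cellar pitch", the head is "pitch" and the modifier is "cellar".
Assembled: [[[river [cellar pitch]] kiln] anchor].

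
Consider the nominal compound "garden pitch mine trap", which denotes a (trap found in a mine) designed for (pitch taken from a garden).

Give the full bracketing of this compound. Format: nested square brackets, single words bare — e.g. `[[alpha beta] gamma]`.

Whole compound: head "trap" (specifically "mine trap"), modifier "garden pitch".
"garden pitch" → head "pitch", modifier "garden".
"mine trap" → head "trap", modifier "mine".
Assembled: [[garden pitch] [mine trap]].

[[garden pitch] [mine trap]]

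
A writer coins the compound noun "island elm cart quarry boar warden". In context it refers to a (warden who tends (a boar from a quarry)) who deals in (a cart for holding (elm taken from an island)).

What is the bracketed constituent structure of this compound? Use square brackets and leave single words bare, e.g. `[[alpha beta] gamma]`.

[[[island elm] cart] [[quarry boar] warden]]

The outermost head in the paraphrase is "warden" (specifically "quarry boar warden"), modified by "island elm cart".
Within "island elm cart", the head is "cart" and the modifier is "island elm".
Within "island elm", the head is "elm" and the modifier is "island".
Within "quarry boar warden", the head is "warden" and the modifier is "quarry boar".
Within "quarry boar", the head is "boar" and the modifier is "quarry".
So the structure is [[[island elm] cart] [[quarry boar] warden]].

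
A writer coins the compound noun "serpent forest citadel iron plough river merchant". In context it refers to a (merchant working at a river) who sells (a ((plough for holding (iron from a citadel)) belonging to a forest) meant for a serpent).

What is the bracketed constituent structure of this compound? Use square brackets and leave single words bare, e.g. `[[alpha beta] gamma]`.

[[serpent [forest [[citadel iron] plough]]] [river merchant]]

At the top level: head "merchant" (specifically "river merchant"); modifier "serpent forest citadel iron plough".
Inside "serpent forest citadel iron plough": head "plough" (specifically "forest citadel iron plough"), modifier "serpent".
Inside "forest citadel iron plough": head "plough" (specifically "citadel iron plough"), modifier "forest".
Inside "citadel iron plough": head "plough", modifier "citadel iron".
Inside "citadel iron": head "iron", modifier "citadel".
Inside "river merchant": head "merchant", modifier "river".
Putting it together: [[serpent [forest [[citadel iron] plough]]] [river merchant]].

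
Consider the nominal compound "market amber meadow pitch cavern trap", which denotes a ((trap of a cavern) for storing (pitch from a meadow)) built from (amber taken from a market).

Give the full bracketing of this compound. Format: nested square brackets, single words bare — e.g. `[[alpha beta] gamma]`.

At the top level: head "trap" (specifically "meadow pitch cavern trap"); modifier "market amber".
Within "market amber", the head is "amber" and the modifier is "market".
Within "meadow pitch cavern trap", the head is "trap" (specifically "cavern trap") and the modifier is "meadow pitch".
Within "meadow pitch", the head is "pitch" and the modifier is "meadow".
Within "cavern trap", the head is "trap" and the modifier is "cavern".
Assembled: [[market amber] [[meadow pitch] [cavern trap]]].

[[market amber] [[meadow pitch] [cavern trap]]]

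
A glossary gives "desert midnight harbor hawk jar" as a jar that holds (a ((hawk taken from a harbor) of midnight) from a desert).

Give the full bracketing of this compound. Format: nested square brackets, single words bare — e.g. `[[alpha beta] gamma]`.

Whole compound: head "jar", modifier "desert midnight harbor hawk".
Inside "desert midnight harbor hawk": head "hawk" (specifically "midnight harbor hawk"), modifier "desert".
Inside "midnight harbor hawk": head "hawk" (specifically "harbor hawk"), modifier "midnight".
Inside "harbor hawk": head "hawk", modifier "harbor".
So the structure is [[desert [midnight [harbor hawk]]] jar].

[[desert [midnight [harbor hawk]]] jar]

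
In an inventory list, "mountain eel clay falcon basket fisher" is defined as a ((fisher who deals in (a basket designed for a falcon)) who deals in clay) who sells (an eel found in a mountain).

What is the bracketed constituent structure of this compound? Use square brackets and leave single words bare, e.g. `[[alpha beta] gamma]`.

[[mountain eel] [clay [[falcon basket] fisher]]]

Overall it is a kind of fisher (specifically "clay falcon basket fisher"); the modifier is "mountain eel".
Within "mountain eel", the head is "eel" and the modifier is "mountain".
Within "clay falcon basket fisher", the head is "fisher" (specifically "falcon basket fisher") and the modifier is "clay".
Within "falcon basket fisher", the head is "fisher" and the modifier is "falcon basket".
Within "falcon basket", the head is "basket" and the modifier is "falcon".
So the structure is [[mountain eel] [clay [[falcon basket] fisher]]].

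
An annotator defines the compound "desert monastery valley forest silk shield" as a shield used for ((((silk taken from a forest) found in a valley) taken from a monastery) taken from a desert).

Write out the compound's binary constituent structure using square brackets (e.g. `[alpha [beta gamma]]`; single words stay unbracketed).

[[desert [monastery [valley [forest silk]]]] shield]

Whole compound: head "shield", modifier "desert monastery valley forest silk".
Within "desert monastery valley forest silk", the head is "silk" (specifically "monastery valley forest silk") and the modifier is "desert".
Within "monastery valley forest silk", the head is "silk" (specifically "valley forest silk") and the modifier is "monastery".
Within "valley forest silk", the head is "silk" (specifically "forest silk") and the modifier is "valley".
Within "forest silk", the head is "silk" and the modifier is "forest".
Putting it together: [[desert [monastery [valley [forest silk]]]] shield].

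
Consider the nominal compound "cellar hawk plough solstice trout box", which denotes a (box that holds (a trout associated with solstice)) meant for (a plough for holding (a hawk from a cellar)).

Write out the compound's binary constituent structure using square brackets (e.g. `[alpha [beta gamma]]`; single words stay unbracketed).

[[[cellar hawk] plough] [[solstice trout] box]]

The outermost head in the paraphrase is "box" (specifically "solstice trout box"), modified by "cellar hawk plough".
Within "cellar hawk plough", the head is "plough" and the modifier is "cellar hawk".
Within "cellar hawk", the head is "hawk" and the modifier is "cellar".
Within "solstice trout box", the head is "box" and the modifier is "solstice trout".
Within "solstice trout", the head is "trout" and the modifier is "solstice".
Assembled: [[[cellar hawk] plough] [[solstice trout] box]].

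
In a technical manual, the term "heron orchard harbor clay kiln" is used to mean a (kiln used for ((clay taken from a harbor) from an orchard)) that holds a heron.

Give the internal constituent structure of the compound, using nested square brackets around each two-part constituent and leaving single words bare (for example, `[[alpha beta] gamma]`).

At the top level: head "kiln" (specifically "orchard harbor clay kiln"); modifier "heron".
Inside "orchard harbor clay kiln": head "kiln", modifier "orchard harbor clay".
Inside "orchard harbor clay": head "clay" (specifically "harbor clay"), modifier "orchard".
Inside "harbor clay": head "clay", modifier "harbor".
So the structure is [heron [[orchard [harbor clay]] kiln]].

[heron [[orchard [harbor clay]] kiln]]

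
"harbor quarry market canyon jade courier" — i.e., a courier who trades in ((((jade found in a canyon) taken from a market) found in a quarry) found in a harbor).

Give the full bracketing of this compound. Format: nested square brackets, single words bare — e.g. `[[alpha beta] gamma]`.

[[harbor [quarry [market [canyon jade]]]] courier]

Whole compound: head "courier", modifier "harbor quarry market canyon jade".
Inside "harbor quarry market canyon jade": head "jade" (specifically "quarry market canyon jade"), modifier "harbor".
Inside "quarry market canyon jade": head "jade" (specifically "market canyon jade"), modifier "quarry".
Inside "market canyon jade": head "jade" (specifically "canyon jade"), modifier "market".
Inside "canyon jade": head "jade", modifier "canyon".
So the structure is [[harbor [quarry [market [canyon jade]]]] courier].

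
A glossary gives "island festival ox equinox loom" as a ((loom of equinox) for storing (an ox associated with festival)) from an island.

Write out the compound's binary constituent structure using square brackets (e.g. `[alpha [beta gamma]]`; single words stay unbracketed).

The outermost head in the paraphrase is "loom" (specifically "festival ox equinox loom"), modified by "island".
Inside "festival ox equinox loom": head "loom" (specifically "equinox loom"), modifier "festival ox".
Inside "festival ox": head "ox", modifier "festival".
Inside "equinox loom": head "loom", modifier "equinox".
So the structure is [island [[festival ox] [equinox loom]]].

[island [[festival ox] [equinox loom]]]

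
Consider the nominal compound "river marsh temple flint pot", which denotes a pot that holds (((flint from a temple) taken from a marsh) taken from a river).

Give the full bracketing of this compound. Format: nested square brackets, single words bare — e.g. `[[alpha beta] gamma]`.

[[river [marsh [temple flint]]] pot]

Overall it is a kind of pot; the modifier is "river marsh temple flint".
"river marsh temple flint" → head "flint" (specifically "marsh temple flint"), modifier "river".
"marsh temple flint" → head "flint" (specifically "temple flint"), modifier "marsh".
"temple flint" → head "flint", modifier "temple".
Putting it together: [[river [marsh [temple flint]]] pot].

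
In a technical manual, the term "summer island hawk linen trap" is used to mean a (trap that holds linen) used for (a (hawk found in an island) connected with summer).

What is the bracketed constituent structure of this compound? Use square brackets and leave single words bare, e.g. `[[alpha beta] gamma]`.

[[summer [island hawk]] [linen trap]]

The outermost head in the paraphrase is "trap" (specifically "linen trap"), modified by "summer island hawk".
Within "summer island hawk", the head is "hawk" (specifically "island hawk") and the modifier is "summer".
Within "island hawk", the head is "hawk" and the modifier is "island".
Within "linen trap", the head is "trap" and the modifier is "linen".
So the structure is [[summer [island hawk]] [linen trap]].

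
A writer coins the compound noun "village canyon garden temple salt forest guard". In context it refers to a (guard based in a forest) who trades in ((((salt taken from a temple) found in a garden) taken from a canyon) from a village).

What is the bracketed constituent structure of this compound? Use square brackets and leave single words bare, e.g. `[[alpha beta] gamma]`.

At the top level: head "guard" (specifically "forest guard"); modifier "village canyon garden temple salt".
Within "village canyon garden temple salt", the head is "salt" (specifically "canyon garden temple salt") and the modifier is "village".
Within "canyon garden temple salt", the head is "salt" (specifically "garden temple salt") and the modifier is "canyon".
Within "garden temple salt", the head is "salt" (specifically "temple salt") and the modifier is "garden".
Within "temple salt", the head is "salt" and the modifier is "temple".
Within "forest guard", the head is "guard" and the modifier is "forest".
Putting it together: [[village [canyon [garden [temple salt]]]] [forest guard]].

[[village [canyon [garden [temple salt]]]] [forest guard]]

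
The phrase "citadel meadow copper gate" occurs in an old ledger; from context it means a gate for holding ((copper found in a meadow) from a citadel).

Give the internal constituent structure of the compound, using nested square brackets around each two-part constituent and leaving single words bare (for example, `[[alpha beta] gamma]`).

Overall it is a kind of gate; the modifier is "citadel meadow copper".
Within "citadel meadow copper", the head is "copper" (specifically "meadow copper") and the modifier is "citadel".
Within "meadow copper", the head is "copper" and the modifier is "meadow".
Putting it together: [[citadel [meadow copper]] gate].

[[citadel [meadow copper]] gate]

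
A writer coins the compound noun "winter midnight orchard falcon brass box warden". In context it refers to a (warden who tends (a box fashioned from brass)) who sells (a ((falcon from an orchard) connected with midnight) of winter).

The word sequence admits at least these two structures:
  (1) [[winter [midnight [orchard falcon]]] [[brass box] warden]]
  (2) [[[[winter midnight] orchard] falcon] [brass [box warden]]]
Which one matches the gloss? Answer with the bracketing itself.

[[winter [midnight [orchard falcon]]] [[brass box] warden]]

The paraphrase's head is the "warden" part ("brass box warden"); its modifier is "winter midnight orchard falcon".
That top-level split, carried through the inner groups, gives [[winter [midnight [orchard falcon]]] [[brass box] warden]].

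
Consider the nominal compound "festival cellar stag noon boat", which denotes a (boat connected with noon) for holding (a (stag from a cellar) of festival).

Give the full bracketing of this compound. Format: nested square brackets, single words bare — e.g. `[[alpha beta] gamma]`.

The outermost head in the paraphrase is "boat" (specifically "noon boat"), modified by "festival cellar stag".
Inside "festival cellar stag": head "stag" (specifically "cellar stag"), modifier "festival".
Inside "cellar stag": head "stag", modifier "cellar".
Inside "noon boat": head "boat", modifier "noon".
So the structure is [[festival [cellar stag]] [noon boat]].

[[festival [cellar stag]] [noon boat]]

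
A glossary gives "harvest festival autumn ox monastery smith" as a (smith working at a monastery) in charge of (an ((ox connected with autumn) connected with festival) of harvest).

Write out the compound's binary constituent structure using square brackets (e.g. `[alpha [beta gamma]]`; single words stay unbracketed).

Overall it is a kind of smith (specifically "monastery smith"); the modifier is "harvest festival autumn ox".
Inside "harvest festival autumn ox": head "ox" (specifically "festival autumn ox"), modifier "harvest".
Inside "festival autumn ox": head "ox" (specifically "autumn ox"), modifier "festival".
Inside "autumn ox": head "ox", modifier "autumn".
Inside "monastery smith": head "smith", modifier "monastery".
So the structure is [[harvest [festival [autumn ox]]] [monastery smith]].

[[harvest [festival [autumn ox]]] [monastery smith]]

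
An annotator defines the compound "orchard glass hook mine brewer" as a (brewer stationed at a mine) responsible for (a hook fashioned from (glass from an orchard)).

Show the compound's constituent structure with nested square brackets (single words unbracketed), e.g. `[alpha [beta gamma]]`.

Overall it is a kind of brewer (specifically "mine brewer"); the modifier is "orchard glass hook".
Within "orchard glass hook", the head is "hook" and the modifier is "orchard glass".
Within "orchard glass", the head is "glass" and the modifier is "orchard".
Within "mine brewer", the head is "brewer" and the modifier is "mine".
So the structure is [[[orchard glass] hook] [mine brewer]].

[[[orchard glass] hook] [mine brewer]]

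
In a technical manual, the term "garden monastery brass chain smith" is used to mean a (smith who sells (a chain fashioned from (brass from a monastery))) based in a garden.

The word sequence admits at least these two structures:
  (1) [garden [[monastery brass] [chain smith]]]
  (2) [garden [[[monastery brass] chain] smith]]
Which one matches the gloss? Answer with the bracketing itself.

The paraphrase's head is the "smith" part ("monastery brass chain smith"); its modifier is "garden".
That top-level split, carried through the inner groups, gives [garden [[[monastery brass] chain] smith]].

[garden [[[monastery brass] chain] smith]]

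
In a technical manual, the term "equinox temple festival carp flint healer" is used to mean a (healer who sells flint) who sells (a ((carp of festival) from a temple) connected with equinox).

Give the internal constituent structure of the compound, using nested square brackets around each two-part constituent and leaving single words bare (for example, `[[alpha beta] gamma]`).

[[equinox [temple [festival carp]]] [flint healer]]

At the top level: head "healer" (specifically "flint healer"); modifier "equinox temple festival carp".
"equinox temple festival carp" → head "carp" (specifically "temple festival carp"), modifier "equinox".
"temple festival carp" → head "carp" (specifically "festival carp"), modifier "temple".
"festival carp" → head "carp", modifier "festival".
"flint healer" → head "healer", modifier "flint".
Assembled: [[equinox [temple [festival carp]]] [flint healer]].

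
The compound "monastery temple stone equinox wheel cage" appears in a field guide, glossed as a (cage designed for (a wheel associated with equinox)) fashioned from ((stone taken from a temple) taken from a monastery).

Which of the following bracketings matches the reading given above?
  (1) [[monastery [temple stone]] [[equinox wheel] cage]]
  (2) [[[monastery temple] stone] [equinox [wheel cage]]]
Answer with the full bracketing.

[[monastery [temple stone]] [[equinox wheel] cage]]

The paraphrase's head is the "cage" part ("equinox wheel cage"); its modifier is "monastery temple stone".
That top-level split, carried through the inner groups, gives [[monastery [temple stone]] [[equinox wheel] cage]].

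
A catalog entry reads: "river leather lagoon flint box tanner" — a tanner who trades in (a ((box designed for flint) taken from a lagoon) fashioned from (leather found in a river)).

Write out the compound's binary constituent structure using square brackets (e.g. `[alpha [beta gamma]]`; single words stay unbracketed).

[[[river leather] [lagoon [flint box]]] tanner]

Overall it is a kind of tanner; the modifier is "river leather lagoon flint box".
"river leather lagoon flint box" → head "box" (specifically "lagoon flint box"), modifier "river leather".
"river leather" → head "leather", modifier "river".
"lagoon flint box" → head "box" (specifically "flint box"), modifier "lagoon".
"flint box" → head "box", modifier "flint".
Assembled: [[[river leather] [lagoon [flint box]]] tanner].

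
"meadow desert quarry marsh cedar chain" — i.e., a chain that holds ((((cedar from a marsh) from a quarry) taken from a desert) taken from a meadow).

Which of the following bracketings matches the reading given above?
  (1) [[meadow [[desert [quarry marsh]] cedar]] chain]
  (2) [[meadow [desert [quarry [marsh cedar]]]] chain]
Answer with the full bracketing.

[[meadow [desert [quarry [marsh cedar]]]] chain]

The paraphrase's head is the "chain" part ("chain"); its modifier is "meadow desert quarry marsh cedar".
That top-level split, carried through the inner groups, gives [[meadow [desert [quarry [marsh cedar]]]] chain].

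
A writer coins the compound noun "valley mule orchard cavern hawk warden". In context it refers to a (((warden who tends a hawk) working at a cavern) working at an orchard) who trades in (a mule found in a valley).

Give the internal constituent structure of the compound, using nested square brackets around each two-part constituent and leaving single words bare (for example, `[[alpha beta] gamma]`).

Overall it is a kind of warden (specifically "orchard cavern hawk warden"); the modifier is "valley mule".
Within "valley mule", the head is "mule" and the modifier is "valley".
Within "orchard cavern hawk warden", the head is "warden" (specifically "cavern hawk warden") and the modifier is "orchard".
Within "cavern hawk warden", the head is "warden" (specifically "hawk warden") and the modifier is "cavern".
Within "hawk warden", the head is "warden" and the modifier is "hawk".
So the structure is [[valley mule] [orchard [cavern [hawk warden]]]].

[[valley mule] [orchard [cavern [hawk warden]]]]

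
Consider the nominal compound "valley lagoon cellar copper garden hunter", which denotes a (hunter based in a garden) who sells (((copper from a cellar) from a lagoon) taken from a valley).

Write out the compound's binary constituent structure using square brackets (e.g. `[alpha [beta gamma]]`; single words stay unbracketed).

Overall it is a kind of hunter (specifically "garden hunter"); the modifier is "valley lagoon cellar copper".
Inside "valley lagoon cellar copper": head "copper" (specifically "lagoon cellar copper"), modifier "valley".
Inside "lagoon cellar copper": head "copper" (specifically "cellar copper"), modifier "lagoon".
Inside "cellar copper": head "copper", modifier "cellar".
Inside "garden hunter": head "hunter", modifier "garden".
Assembled: [[valley [lagoon [cellar copper]]] [garden hunter]].

[[valley [lagoon [cellar copper]]] [garden hunter]]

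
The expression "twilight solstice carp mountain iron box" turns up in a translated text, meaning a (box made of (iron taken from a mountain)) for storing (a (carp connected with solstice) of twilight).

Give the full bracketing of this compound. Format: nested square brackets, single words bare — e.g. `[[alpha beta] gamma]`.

[[twilight [solstice carp]] [[mountain iron] box]]

The outermost head in the paraphrase is "box" (specifically "mountain iron box"), modified by "twilight solstice carp".
Inside "twilight solstice carp": head "carp" (specifically "solstice carp"), modifier "twilight".
Inside "solstice carp": head "carp", modifier "solstice".
Inside "mountain iron box": head "box", modifier "mountain iron".
Inside "mountain iron": head "iron", modifier "mountain".
Putting it together: [[twilight [solstice carp]] [[mountain iron] box]].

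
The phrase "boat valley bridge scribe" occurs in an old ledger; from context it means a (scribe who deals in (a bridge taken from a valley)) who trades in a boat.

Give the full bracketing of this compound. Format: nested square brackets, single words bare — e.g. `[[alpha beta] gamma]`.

[boat [[valley bridge] scribe]]

At the top level: head "scribe" (specifically "valley bridge scribe"); modifier "boat".
"valley bridge scribe" → head "scribe", modifier "valley bridge".
"valley bridge" → head "bridge", modifier "valley".
Putting it together: [boat [[valley bridge] scribe]].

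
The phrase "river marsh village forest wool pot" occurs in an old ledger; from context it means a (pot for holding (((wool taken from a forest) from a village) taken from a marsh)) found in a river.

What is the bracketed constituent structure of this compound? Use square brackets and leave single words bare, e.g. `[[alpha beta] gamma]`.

[river [[marsh [village [forest wool]]] pot]]

At the top level: head "pot" (specifically "marsh village forest wool pot"); modifier "river".
Inside "marsh village forest wool pot": head "pot", modifier "marsh village forest wool".
Inside "marsh village forest wool": head "wool" (specifically "village forest wool"), modifier "marsh".
Inside "village forest wool": head "wool" (specifically "forest wool"), modifier "village".
Inside "forest wool": head "wool", modifier "forest".
So the structure is [river [[marsh [village [forest wool]]] pot]].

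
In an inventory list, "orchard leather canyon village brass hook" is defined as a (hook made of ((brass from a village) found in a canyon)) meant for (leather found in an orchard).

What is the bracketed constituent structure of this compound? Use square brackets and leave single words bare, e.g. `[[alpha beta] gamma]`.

Overall it is a kind of hook (specifically "canyon village brass hook"); the modifier is "orchard leather".
"orchard leather" → head "leather", modifier "orchard".
"canyon village brass hook" → head "hook", modifier "canyon village brass".
"canyon village brass" → head "brass" (specifically "village brass"), modifier "canyon".
"village brass" → head "brass", modifier "village".
Assembled: [[orchard leather] [[canyon [village brass]] hook]].

[[orchard leather] [[canyon [village brass]] hook]]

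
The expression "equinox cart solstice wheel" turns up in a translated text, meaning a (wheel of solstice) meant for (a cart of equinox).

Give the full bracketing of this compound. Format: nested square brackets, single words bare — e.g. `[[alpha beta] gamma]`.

The outermost head in the paraphrase is "wheel" (specifically "solstice wheel"), modified by "equinox cart".
"equinox cart" → head "cart", modifier "equinox".
"solstice wheel" → head "wheel", modifier "solstice".
Putting it together: [[equinox cart] [solstice wheel]].

[[equinox cart] [solstice wheel]]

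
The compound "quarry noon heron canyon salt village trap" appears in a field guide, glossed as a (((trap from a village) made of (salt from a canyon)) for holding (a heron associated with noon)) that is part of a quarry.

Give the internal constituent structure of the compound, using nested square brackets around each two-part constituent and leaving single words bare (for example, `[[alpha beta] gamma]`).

[quarry [[noon heron] [[canyon salt] [village trap]]]]

Whole compound: head "trap" (specifically "noon heron canyon salt village trap"), modifier "quarry".
"noon heron canyon salt village trap" → head "trap" (specifically "canyon salt village trap"), modifier "noon heron".
"noon heron" → head "heron", modifier "noon".
"canyon salt village trap" → head "trap" (specifically "village trap"), modifier "canyon salt".
"canyon salt" → head "salt", modifier "canyon".
"village trap" → head "trap", modifier "village".
Assembled: [quarry [[noon heron] [[canyon salt] [village trap]]]].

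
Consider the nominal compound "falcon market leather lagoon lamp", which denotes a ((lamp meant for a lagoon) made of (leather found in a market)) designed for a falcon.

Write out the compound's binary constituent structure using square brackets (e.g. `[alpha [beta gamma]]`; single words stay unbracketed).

Overall it is a kind of lamp (specifically "market leather lagoon lamp"); the modifier is "falcon".
"market leather lagoon lamp" → head "lamp" (specifically "lagoon lamp"), modifier "market leather".
"market leather" → head "leather", modifier "market".
"lagoon lamp" → head "lamp", modifier "lagoon".
Putting it together: [falcon [[market leather] [lagoon lamp]]].

[falcon [[market leather] [lagoon lamp]]]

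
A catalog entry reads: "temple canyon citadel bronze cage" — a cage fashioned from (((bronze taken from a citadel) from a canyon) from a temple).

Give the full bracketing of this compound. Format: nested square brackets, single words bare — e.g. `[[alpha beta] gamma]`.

[[temple [canyon [citadel bronze]]] cage]

The outermost head in the paraphrase is "cage", modified by "temple canyon citadel bronze".
Within "temple canyon citadel bronze", the head is "bronze" (specifically "canyon citadel bronze") and the modifier is "temple".
Within "canyon citadel bronze", the head is "bronze" (specifically "citadel bronze") and the modifier is "canyon".
Within "citadel bronze", the head is "bronze" and the modifier is "citadel".
Putting it together: [[temple [canyon [citadel bronze]]] cage].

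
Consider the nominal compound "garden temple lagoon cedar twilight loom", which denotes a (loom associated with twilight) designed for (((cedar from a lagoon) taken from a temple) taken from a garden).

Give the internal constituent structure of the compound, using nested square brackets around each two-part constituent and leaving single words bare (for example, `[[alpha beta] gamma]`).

[[garden [temple [lagoon cedar]]] [twilight loom]]

At the top level: head "loom" (specifically "twilight loom"); modifier "garden temple lagoon cedar".
Inside "garden temple lagoon cedar": head "cedar" (specifically "temple lagoon cedar"), modifier "garden".
Inside "temple lagoon cedar": head "cedar" (specifically "lagoon cedar"), modifier "temple".
Inside "lagoon cedar": head "cedar", modifier "lagoon".
Inside "twilight loom": head "loom", modifier "twilight".
Assembled: [[garden [temple [lagoon cedar]]] [twilight loom]].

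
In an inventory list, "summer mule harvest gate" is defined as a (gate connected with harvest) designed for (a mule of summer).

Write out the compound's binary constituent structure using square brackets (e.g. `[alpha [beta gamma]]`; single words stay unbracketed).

Whole compound: head "gate" (specifically "harvest gate"), modifier "summer mule".
Inside "summer mule": head "mule", modifier "summer".
Inside "harvest gate": head "gate", modifier "harvest".
Assembled: [[summer mule] [harvest gate]].

[[summer mule] [harvest gate]]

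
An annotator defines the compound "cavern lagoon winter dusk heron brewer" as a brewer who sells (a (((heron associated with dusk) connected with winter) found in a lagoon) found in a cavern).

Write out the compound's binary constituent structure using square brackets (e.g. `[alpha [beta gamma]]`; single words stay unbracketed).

Whole compound: head "brewer", modifier "cavern lagoon winter dusk heron".
Within "cavern lagoon winter dusk heron", the head is "heron" (specifically "lagoon winter dusk heron") and the modifier is "cavern".
Within "lagoon winter dusk heron", the head is "heron" (specifically "winter dusk heron") and the modifier is "lagoon".
Within "winter dusk heron", the head is "heron" (specifically "dusk heron") and the modifier is "winter".
Within "dusk heron", the head is "heron" and the modifier is "dusk".
Putting it together: [[cavern [lagoon [winter [dusk heron]]]] brewer].

[[cavern [lagoon [winter [dusk heron]]]] brewer]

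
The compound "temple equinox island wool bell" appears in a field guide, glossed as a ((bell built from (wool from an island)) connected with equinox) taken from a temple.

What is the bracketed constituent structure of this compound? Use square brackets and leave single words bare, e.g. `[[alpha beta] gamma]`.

[temple [equinox [[island wool] bell]]]

Overall it is a kind of bell (specifically "equinox island wool bell"); the modifier is "temple".
Inside "equinox island wool bell": head "bell" (specifically "island wool bell"), modifier "equinox".
Inside "island wool bell": head "bell", modifier "island wool".
Inside "island wool": head "wool", modifier "island".
Assembled: [temple [equinox [[island wool] bell]]].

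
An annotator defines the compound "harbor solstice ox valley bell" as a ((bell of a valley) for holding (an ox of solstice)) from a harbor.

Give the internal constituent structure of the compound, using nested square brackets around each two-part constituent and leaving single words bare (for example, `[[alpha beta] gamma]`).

The outermost head in the paraphrase is "bell" (specifically "solstice ox valley bell"), modified by "harbor".
"solstice ox valley bell" → head "bell" (specifically "valley bell"), modifier "solstice ox".
"solstice ox" → head "ox", modifier "solstice".
"valley bell" → head "bell", modifier "valley".
Putting it together: [harbor [[solstice ox] [valley bell]]].

[harbor [[solstice ox] [valley bell]]]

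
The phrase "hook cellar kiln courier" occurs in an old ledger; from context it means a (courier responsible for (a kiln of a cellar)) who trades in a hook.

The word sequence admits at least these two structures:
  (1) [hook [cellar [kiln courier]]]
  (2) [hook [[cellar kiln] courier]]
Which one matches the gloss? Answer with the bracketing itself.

The paraphrase's head is the "courier" part ("cellar kiln courier"); its modifier is "hook".
That top-level split, carried through the inner groups, gives [hook [[cellar kiln] courier]].

[hook [[cellar kiln] courier]]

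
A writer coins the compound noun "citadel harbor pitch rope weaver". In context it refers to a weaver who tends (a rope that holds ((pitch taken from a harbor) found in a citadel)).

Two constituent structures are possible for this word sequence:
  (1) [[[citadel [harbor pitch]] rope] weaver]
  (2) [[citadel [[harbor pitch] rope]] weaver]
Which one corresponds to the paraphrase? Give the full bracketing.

[[[citadel [harbor pitch]] rope] weaver]

The paraphrase's head is the "weaver" part ("weaver"); its modifier is "citadel harbor pitch rope".
That top-level split, carried through the inner groups, gives [[[citadel [harbor pitch]] rope] weaver].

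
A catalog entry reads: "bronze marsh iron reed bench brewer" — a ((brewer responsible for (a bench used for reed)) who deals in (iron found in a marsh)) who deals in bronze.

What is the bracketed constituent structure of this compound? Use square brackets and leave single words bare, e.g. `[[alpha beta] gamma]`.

The outermost head in the paraphrase is "brewer" (specifically "marsh iron reed bench brewer"), modified by "bronze".
Within "marsh iron reed bench brewer", the head is "brewer" (specifically "reed bench brewer") and the modifier is "marsh iron".
Within "marsh iron", the head is "iron" and the modifier is "marsh".
Within "reed bench brewer", the head is "brewer" and the modifier is "reed bench".
Within "reed bench", the head is "bench" and the modifier is "reed".
Assembled: [bronze [[marsh iron] [[reed bench] brewer]]].

[bronze [[marsh iron] [[reed bench] brewer]]]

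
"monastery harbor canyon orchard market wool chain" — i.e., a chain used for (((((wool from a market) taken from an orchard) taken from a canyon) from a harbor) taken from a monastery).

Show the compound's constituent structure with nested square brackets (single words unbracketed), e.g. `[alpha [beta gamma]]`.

At the top level: head "chain"; modifier "monastery harbor canyon orchard market wool".
"monastery harbor canyon orchard market wool" → head "wool" (specifically "harbor canyon orchard market wool"), modifier "monastery".
"harbor canyon orchard market wool" → head "wool" (specifically "canyon orchard market wool"), modifier "harbor".
"canyon orchard market wool" → head "wool" (specifically "orchard market wool"), modifier "canyon".
"orchard market wool" → head "wool" (specifically "market wool"), modifier "orchard".
"market wool" → head "wool", modifier "market".
So the structure is [[monastery [harbor [canyon [orchard [market wool]]]]] chain].

[[monastery [harbor [canyon [orchard [market wool]]]]] chain]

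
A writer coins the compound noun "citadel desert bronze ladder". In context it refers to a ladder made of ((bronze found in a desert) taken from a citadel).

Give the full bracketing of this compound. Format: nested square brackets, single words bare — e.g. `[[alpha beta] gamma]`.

[[citadel [desert bronze]] ladder]

Overall it is a kind of ladder; the modifier is "citadel desert bronze".
Within "citadel desert bronze", the head is "bronze" (specifically "desert bronze") and the modifier is "citadel".
Within "desert bronze", the head is "bronze" and the modifier is "desert".
So the structure is [[citadel [desert bronze]] ladder].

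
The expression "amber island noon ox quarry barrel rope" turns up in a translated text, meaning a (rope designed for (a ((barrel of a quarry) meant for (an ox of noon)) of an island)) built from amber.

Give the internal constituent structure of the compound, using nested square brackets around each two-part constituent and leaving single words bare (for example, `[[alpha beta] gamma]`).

[amber [[island [[noon ox] [quarry barrel]]] rope]]

At the top level: head "rope" (specifically "island noon ox quarry barrel rope"); modifier "amber".
Within "island noon ox quarry barrel rope", the head is "rope" and the modifier is "island noon ox quarry barrel".
Within "island noon ox quarry barrel", the head is "barrel" (specifically "noon ox quarry barrel") and the modifier is "island".
Within "noon ox quarry barrel", the head is "barrel" (specifically "quarry barrel") and the modifier is "noon ox".
Within "noon ox", the head is "ox" and the modifier is "noon".
Within "quarry barrel", the head is "barrel" and the modifier is "quarry".
Putting it together: [amber [[island [[noon ox] [quarry barrel]]] rope]].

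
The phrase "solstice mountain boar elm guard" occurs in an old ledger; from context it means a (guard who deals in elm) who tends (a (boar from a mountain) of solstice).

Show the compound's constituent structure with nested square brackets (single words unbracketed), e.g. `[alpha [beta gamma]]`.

[[solstice [mountain boar]] [elm guard]]

At the top level: head "guard" (specifically "elm guard"); modifier "solstice mountain boar".
Inside "solstice mountain boar": head "boar" (specifically "mountain boar"), modifier "solstice".
Inside "mountain boar": head "boar", modifier "mountain".
Inside "elm guard": head "guard", modifier "elm".
Putting it together: [[solstice [mountain boar]] [elm guard]].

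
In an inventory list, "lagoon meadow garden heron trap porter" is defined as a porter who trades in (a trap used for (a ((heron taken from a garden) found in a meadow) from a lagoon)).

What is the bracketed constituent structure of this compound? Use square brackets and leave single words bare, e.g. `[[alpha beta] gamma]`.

The outermost head in the paraphrase is "porter", modified by "lagoon meadow garden heron trap".
Within "lagoon meadow garden heron trap", the head is "trap" and the modifier is "lagoon meadow garden heron".
Within "lagoon meadow garden heron", the head is "heron" (specifically "meadow garden heron") and the modifier is "lagoon".
Within "meadow garden heron", the head is "heron" (specifically "garden heron") and the modifier is "meadow".
Within "garden heron", the head is "heron" and the modifier is "garden".
Putting it together: [[[lagoon [meadow [garden heron]]] trap] porter].

[[[lagoon [meadow [garden heron]]] trap] porter]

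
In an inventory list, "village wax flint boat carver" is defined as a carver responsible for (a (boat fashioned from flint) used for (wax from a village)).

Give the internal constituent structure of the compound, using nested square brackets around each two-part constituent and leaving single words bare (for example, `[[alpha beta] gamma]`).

Whole compound: head "carver", modifier "village wax flint boat".
Inside "village wax flint boat": head "boat" (specifically "flint boat"), modifier "village wax".
Inside "village wax": head "wax", modifier "village".
Inside "flint boat": head "boat", modifier "flint".
So the structure is [[[village wax] [flint boat]] carver].

[[[village wax] [flint boat]] carver]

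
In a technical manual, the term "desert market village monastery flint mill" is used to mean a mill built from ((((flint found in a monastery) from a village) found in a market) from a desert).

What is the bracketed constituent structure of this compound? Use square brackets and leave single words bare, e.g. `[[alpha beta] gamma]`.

[[desert [market [village [monastery flint]]]] mill]

At the top level: head "mill"; modifier "desert market village monastery flint".
Within "desert market village monastery flint", the head is "flint" (specifically "market village monastery flint") and the modifier is "desert".
Within "market village monastery flint", the head is "flint" (specifically "village monastery flint") and the modifier is "market".
Within "village monastery flint", the head is "flint" (specifically "monastery flint") and the modifier is "village".
Within "monastery flint", the head is "flint" and the modifier is "monastery".
Assembled: [[desert [market [village [monastery flint]]]] mill].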